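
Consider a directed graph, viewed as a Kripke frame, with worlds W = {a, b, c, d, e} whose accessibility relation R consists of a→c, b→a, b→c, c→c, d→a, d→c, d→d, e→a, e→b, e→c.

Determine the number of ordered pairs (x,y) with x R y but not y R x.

8

Enumerating: (a,c), (b,a), (b,c), (d,a), (d,c), (e,a), (e,b), (e,c).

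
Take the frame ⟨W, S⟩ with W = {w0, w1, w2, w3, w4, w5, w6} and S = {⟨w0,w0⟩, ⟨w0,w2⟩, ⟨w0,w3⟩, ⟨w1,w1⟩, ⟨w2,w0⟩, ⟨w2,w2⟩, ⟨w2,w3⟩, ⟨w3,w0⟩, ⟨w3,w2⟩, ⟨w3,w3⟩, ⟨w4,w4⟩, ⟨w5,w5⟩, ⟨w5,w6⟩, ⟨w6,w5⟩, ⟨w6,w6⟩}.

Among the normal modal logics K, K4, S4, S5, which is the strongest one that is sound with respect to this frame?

Transitive (axiom 4): yes — every two-step S-path is closed by a direct edge.
Reflexive (axiom T): yes — every world is S-related to itself.
Euclidean (axiom 5): yes — any two successors of a common world are S-related.
So F validates K, K4, S4, S5. The strongest is S5.

S5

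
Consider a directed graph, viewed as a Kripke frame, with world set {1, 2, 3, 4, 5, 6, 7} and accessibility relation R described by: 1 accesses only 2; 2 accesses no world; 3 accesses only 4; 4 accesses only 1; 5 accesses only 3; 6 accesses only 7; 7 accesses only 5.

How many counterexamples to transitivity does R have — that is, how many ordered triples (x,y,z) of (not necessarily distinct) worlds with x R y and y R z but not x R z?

5

Enumerating: (3,4,1), (4,1,2), (5,3,4), (6,7,5), (7,5,3).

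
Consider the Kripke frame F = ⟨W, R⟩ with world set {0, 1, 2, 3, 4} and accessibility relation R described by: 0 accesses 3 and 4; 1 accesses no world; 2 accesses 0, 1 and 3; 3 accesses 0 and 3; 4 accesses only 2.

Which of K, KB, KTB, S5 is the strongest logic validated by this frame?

K

Symmetric (axiom B): no — 0 R 4 but not 4 R 0.
Reflexive (axiom T): no — 0 is not related to itself.
Euclidean (axiom 5): no — 0 R 3 and 0 R 4, but not 3 R 4.
So F validates K; KB would additionally require R to be symmetric. The strongest is K.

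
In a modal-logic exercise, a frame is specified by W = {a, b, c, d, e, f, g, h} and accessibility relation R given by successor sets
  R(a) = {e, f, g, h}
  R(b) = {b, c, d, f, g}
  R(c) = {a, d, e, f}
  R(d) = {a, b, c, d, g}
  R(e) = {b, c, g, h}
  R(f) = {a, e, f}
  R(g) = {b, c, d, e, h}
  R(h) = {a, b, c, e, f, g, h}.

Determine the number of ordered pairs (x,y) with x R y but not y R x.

13

Enumerating: (a,e), (a,g), (b,c), (b,f), (c,a), (c,f), (d,a), (e,b), (f,e), (g,c), (h,b), (h,c), (h,f).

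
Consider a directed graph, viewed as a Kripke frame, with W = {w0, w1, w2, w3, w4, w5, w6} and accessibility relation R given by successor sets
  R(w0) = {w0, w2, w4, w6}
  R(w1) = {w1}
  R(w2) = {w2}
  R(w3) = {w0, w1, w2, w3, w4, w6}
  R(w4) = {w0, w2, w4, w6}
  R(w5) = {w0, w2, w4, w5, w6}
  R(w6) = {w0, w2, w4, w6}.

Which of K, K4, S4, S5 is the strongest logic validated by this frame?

S4

Transitive (axiom 4): yes — every two-step R-path is closed by a direct edge.
Reflexive (axiom T): yes — every world is R-related to itself.
Euclidean (axiom 5): no — w0 R w2 and w0 R w4, but not w2 R w4.
So F validates K, K4, S4; S5 would additionally require R to be Euclidean. The strongest is S4.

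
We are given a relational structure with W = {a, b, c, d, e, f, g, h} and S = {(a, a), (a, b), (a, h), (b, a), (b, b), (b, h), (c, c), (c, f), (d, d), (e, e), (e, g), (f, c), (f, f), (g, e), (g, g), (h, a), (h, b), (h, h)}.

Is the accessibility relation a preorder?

Reflexive: yes — every world is S-related to itself.
Transitive: yes — every two-step S-path is closed by a direct edge.
So S is a preorder.

Yes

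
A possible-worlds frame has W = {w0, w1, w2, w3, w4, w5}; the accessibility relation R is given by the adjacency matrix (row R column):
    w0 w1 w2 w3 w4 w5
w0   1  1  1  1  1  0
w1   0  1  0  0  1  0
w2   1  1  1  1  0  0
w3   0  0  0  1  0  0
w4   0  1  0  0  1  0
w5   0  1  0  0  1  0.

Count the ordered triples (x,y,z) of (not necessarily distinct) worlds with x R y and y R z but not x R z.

Enumerating: (w2,w0,w4), (w2,w1,w4).

2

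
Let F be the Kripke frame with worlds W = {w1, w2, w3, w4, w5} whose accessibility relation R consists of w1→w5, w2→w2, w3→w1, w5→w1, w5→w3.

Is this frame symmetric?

Symmetric: no — w3 R w1 but not w1 R w3.

No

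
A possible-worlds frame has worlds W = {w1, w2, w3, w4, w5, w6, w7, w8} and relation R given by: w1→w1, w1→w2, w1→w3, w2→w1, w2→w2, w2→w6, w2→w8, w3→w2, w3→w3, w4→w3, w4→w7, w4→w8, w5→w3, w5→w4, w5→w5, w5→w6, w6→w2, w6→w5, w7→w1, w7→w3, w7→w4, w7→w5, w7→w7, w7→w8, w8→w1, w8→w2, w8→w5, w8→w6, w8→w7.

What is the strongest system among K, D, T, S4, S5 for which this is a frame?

D

Serial (axiom D): yes — every world has a successor (e.g. w1 R w1).
Reflexive (axiom T): no — w4 is not related to itself.
Transitive (axiom 4): no — w1 R w2 and w2 R w6, but not w1 R w6.
Euclidean (axiom 5): no — w1 R w2 and w1 R w3, but not w2 R w3.
So F validates K, D; T would additionally require R to be reflexive. The strongest is D.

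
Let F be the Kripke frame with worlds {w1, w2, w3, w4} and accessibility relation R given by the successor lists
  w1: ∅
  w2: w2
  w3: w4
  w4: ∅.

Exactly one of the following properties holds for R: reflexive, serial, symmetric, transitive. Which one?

Reflexive: no — w1 is not related to itself.
Serial: no — w1 has no R-successor.
Symmetric: no — w3 R w4 but not w4 R w3.
Transitive: yes — every two-step R-path is closed by a direct edge.
Only transitive holds.

transitive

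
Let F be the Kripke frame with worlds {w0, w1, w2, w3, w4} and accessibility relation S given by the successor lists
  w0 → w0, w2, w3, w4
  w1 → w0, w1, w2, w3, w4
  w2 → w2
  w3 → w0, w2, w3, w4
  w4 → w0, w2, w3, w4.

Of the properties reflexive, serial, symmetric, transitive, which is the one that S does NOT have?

Reflexive: yes — every world is S-related to itself.
Serial: yes — every world has a successor (e.g. w0 S w0).
Symmetric: no — w0 S w2 but not w2 S w0.
Transitive: yes — every two-step S-path is closed by a direct edge.
Only symmetric fails.

symmetric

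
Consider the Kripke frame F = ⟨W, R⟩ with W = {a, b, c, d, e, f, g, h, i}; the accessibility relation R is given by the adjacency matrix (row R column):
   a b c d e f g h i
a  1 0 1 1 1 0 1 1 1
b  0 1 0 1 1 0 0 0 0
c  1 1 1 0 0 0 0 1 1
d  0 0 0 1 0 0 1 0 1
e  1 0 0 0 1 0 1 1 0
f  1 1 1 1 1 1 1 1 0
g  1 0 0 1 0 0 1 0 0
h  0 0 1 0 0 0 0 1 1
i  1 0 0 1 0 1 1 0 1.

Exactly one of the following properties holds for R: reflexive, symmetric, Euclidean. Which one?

Reflexive: yes — every world is R-related to itself.
Symmetric: no — a R d but not d R a.
Euclidean: no — a R c and a R d, but not c R d.
Only reflexive holds.

reflexive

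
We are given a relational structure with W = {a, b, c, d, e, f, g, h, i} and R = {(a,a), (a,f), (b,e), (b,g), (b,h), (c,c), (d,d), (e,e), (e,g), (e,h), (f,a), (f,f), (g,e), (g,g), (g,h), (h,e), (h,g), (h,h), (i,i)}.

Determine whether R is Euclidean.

Euclidean: yes — any two successors of a common world are R-related.

Yes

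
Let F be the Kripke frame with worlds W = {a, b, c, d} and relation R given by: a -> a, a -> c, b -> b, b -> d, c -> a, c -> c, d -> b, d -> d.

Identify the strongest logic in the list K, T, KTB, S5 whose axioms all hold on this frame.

S5

Reflexive (axiom T): yes — every world is R-related to itself.
Symmetric (axiom B): yes — every pair in R has its reverse in R.
Euclidean (axiom 5): yes — any two successors of a common world are R-related.
So F validates K, T, KTB, S5. The strongest is S5.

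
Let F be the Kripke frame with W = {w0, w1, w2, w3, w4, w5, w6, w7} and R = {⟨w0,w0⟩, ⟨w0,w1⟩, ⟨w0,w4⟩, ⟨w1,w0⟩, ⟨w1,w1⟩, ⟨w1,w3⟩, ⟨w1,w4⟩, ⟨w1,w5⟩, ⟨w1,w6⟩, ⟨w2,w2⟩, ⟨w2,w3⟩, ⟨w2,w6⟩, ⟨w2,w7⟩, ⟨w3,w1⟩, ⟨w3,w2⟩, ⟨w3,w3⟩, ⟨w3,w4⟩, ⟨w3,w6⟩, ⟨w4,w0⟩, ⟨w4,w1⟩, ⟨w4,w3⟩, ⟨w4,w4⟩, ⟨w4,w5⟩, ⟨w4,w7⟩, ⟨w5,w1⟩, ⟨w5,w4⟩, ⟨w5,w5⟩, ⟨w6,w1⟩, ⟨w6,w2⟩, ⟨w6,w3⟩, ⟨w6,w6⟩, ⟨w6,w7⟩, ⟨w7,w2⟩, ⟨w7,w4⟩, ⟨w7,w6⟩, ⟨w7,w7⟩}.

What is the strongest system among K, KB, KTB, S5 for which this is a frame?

KTB

Symmetric (axiom B): yes — every pair in R has its reverse in R.
Reflexive (axiom T): yes — every world is R-related to itself.
Euclidean (axiom 5): no — w1 R w0 and w1 R w3, but not w0 R w3.
So F validates K, KB, KTB; S5 would additionally require R to be Euclidean. The strongest is KTB.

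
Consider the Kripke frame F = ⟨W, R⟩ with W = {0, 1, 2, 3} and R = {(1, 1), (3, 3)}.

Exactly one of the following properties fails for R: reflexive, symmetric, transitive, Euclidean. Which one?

reflexive

Reflexive: no — 0 is not related to itself.
Symmetric: yes — every pair in R has its reverse in R.
Transitive: yes — every two-step R-path is closed by a direct edge.
Euclidean: yes — any two successors of a common world are R-related.
Only reflexive fails.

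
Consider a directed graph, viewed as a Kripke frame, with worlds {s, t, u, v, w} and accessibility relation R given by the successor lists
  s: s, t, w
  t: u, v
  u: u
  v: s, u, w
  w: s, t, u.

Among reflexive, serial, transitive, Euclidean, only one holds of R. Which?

serial

Reflexive: no — t is not related to itself.
Serial: yes — every world has a successor (e.g. s R s).
Transitive: no — s R t and t R u, but not s R u.
Euclidean: no — s R t and s R w, but not t R w.
Only serial holds.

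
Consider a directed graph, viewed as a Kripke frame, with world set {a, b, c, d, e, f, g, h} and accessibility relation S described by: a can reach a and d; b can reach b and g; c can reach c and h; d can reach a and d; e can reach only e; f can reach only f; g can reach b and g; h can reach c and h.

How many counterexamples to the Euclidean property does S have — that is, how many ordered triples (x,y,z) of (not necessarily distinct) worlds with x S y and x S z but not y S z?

S is Euclidean; there are no such tuples.

0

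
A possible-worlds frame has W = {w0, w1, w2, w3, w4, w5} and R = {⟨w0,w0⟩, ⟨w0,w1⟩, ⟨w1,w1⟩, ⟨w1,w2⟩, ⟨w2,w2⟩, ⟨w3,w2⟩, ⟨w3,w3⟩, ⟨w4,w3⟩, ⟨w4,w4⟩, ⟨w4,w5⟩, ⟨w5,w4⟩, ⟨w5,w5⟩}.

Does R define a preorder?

Reflexive: yes — every world is R-related to itself.
Transitive: no — w0 R w1 and w1 R w2, but not w0 R w2.
So R is not a preorder.

No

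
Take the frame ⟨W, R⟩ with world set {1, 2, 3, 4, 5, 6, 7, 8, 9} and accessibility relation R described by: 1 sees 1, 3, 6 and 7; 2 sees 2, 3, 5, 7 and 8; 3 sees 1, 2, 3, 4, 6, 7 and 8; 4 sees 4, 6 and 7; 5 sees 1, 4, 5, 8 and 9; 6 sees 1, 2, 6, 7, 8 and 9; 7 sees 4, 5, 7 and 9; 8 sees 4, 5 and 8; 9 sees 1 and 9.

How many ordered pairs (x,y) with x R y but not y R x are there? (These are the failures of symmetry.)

20

Enumerating: (1,7), (2,5), (2,7), (2,8), (3,4), (3,6), (3,7), (3,8), (4,6), (5,1), (5,4), (5,9), … and 8 more.
Total: 20.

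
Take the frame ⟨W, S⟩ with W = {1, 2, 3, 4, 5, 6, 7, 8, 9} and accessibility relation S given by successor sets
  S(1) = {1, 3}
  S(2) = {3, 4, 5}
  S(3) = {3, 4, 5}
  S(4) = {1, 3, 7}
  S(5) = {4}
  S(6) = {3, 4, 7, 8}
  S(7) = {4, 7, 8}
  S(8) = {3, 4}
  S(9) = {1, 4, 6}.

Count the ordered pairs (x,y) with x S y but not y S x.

Enumerating: (1,3), (2,3), (2,4), (2,5), (3,5), (4,1), (5,4), (6,3), (6,4), (6,7), (6,8), (7,8), (8,3), (8,4), (9,1), (9,4), (9,6).

17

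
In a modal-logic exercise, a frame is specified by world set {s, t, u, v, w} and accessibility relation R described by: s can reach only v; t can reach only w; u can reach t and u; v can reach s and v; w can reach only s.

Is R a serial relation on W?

Yes

Serial: yes — every world has a successor (e.g. s R v).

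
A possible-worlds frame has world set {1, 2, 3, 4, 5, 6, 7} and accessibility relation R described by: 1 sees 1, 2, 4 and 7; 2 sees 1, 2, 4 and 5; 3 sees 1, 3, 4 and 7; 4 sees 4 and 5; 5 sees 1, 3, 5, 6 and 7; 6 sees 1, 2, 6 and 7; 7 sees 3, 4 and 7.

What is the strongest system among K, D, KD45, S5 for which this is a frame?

D

Serial (axiom D): yes — every world has a successor (e.g. 1 R 1).
Euclidean (axiom 5): no — 1 R 2 and 1 R 7, but not 2 R 7.
Transitive (axiom 4): no — 1 R 2 and 2 R 5, but not 1 R 5.
Reflexive (axiom T): yes — every world is R-related to itself.
So F validates K, D; KD45 would additionally require R to be Euclidean and transitive. The strongest is D.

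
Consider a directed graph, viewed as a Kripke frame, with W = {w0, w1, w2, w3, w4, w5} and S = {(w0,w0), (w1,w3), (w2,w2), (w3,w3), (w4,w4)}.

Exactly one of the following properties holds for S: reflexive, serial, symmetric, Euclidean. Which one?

Reflexive: no — w1 is not related to itself.
Serial: no — w5 has no S-successor.
Symmetric: no — w1 S w3 but not w3 S w1.
Euclidean: yes — any two successors of a common world are S-related.
Only Euclidean holds.

Euclidean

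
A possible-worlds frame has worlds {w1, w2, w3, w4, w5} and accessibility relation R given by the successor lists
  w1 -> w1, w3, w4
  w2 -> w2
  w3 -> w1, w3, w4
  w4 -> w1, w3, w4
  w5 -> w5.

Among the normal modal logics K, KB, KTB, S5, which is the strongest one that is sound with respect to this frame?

Symmetric (axiom B): yes — every pair in R has its reverse in R.
Reflexive (axiom T): yes — every world is R-related to itself.
Euclidean (axiom 5): yes — any two successors of a common world are R-related.
So F validates K, KB, KTB, S5. The strongest is S5.

S5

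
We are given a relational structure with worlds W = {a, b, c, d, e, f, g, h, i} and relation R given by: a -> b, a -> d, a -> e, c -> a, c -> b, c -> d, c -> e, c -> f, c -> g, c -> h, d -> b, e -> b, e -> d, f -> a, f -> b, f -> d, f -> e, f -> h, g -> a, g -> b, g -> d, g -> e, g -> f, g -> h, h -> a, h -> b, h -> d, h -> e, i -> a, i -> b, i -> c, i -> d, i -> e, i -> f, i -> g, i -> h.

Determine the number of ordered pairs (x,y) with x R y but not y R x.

36

Enumerating: (a,b), (a,d), (a,e), (c,a), (c,b), (c,d), (c,e), (c,f), (c,g), (c,h), (d,b), (e,b), … and 24 more.
Total: 36.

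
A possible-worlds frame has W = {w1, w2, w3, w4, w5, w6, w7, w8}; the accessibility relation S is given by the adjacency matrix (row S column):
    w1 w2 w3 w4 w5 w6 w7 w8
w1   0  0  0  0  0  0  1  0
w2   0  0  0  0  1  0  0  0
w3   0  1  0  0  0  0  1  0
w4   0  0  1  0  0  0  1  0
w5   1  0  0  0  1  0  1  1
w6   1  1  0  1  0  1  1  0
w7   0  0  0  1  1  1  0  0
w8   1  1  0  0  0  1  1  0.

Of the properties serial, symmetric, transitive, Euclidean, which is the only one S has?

Serial: yes — every world has a successor (e.g. w1 S w7).
Symmetric: no — w1 S w7 but not w7 S w1.
Transitive: no — w1 S w7 and w7 S w4, but not w1 S w4.
Euclidean: no — w3 S w2 and w3 S w7, but not w2 S w7.
Only serial holds.

serial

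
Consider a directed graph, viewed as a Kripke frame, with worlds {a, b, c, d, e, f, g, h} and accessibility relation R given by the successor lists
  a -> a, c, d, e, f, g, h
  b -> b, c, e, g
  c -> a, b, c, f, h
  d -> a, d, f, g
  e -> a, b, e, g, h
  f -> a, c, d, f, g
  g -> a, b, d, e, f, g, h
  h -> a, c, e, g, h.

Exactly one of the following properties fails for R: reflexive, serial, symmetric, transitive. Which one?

Reflexive: yes — every world is R-related to itself.
Serial: yes — every world has a successor (e.g. a R a).
Symmetric: yes — every pair in R has its reverse in R.
Transitive: no — a R c and c R b, but not a R b.
Only transitive fails.

transitive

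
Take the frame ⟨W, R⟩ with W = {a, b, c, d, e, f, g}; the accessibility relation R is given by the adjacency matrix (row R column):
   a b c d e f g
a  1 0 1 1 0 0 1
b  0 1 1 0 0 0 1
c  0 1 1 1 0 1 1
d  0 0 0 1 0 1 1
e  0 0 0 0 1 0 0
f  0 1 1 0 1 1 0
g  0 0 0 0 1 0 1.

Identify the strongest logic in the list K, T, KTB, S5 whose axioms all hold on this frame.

Reflexive (axiom T): yes — every world is R-related to itself.
Symmetric (axiom B): no — a R c but not c R a.
Euclidean (axiom 5): no — a R d and a R c, but not d R c.
So F validates K, T; KTB would additionally require R to be symmetric. The strongest is T.

T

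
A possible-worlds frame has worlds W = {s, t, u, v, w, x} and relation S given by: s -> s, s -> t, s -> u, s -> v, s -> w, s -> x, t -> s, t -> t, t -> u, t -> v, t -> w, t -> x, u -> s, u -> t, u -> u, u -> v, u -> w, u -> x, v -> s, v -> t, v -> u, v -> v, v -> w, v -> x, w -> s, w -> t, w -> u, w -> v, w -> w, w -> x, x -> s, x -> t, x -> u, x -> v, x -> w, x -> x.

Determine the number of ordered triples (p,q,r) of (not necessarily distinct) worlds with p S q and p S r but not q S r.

S is Euclidean; there are no such tuples.

0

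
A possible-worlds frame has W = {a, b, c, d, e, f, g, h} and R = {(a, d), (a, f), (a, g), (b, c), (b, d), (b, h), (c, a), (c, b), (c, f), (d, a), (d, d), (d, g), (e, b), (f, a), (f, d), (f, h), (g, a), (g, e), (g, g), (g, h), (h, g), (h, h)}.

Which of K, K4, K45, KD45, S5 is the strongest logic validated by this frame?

Transitive (axiom 4): no — a R f and f R h, but not a R h.
Euclidean (axiom 5): no — a R d and a R f, but not d R f.
Serial (axiom D): yes — every world has a successor (e.g. a R d).
Reflexive (axiom T): no — a is not related to itself.
So F validates K; K4 would additionally require R to be transitive. The strongest is K.

K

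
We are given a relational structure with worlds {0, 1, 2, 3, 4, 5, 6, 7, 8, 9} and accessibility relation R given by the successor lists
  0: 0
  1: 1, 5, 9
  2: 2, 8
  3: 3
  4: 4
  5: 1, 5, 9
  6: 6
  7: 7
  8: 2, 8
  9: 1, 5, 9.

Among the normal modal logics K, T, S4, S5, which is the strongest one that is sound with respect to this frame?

Reflexive (axiom T): yes — every world is R-related to itself.
Transitive (axiom 4): yes — every two-step R-path is closed by a direct edge.
Euclidean (axiom 5): yes — any two successors of a common world are R-related.
So F validates K, T, S4, S5. The strongest is S5.

S5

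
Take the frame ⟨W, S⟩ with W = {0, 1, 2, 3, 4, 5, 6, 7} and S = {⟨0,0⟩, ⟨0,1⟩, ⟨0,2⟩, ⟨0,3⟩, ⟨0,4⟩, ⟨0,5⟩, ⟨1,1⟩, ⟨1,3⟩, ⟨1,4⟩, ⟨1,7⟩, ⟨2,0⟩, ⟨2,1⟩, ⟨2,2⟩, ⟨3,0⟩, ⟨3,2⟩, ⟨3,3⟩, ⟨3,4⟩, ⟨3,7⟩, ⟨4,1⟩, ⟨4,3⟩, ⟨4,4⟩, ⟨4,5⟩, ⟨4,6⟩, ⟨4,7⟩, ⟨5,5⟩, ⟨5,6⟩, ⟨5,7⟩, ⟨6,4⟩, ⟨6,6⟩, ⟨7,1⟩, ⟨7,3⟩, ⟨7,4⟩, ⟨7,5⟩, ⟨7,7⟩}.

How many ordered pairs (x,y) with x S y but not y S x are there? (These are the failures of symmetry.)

8

Enumerating: (0,1), (0,4), (0,5), (1,3), (2,1), (3,2), (4,5), (5,6).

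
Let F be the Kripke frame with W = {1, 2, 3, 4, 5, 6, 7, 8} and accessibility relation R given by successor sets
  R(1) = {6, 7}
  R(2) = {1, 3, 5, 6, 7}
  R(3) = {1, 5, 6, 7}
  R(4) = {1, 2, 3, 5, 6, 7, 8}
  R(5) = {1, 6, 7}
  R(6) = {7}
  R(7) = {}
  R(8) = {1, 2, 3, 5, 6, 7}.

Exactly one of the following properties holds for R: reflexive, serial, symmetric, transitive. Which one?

transitive

Reflexive: no — 1 is not related to itself.
Serial: no — 7 has no R-successor.
Symmetric: no — 1 R 6 but not 6 R 1.
Transitive: yes — every two-step R-path is closed by a direct edge.
Only transitive holds.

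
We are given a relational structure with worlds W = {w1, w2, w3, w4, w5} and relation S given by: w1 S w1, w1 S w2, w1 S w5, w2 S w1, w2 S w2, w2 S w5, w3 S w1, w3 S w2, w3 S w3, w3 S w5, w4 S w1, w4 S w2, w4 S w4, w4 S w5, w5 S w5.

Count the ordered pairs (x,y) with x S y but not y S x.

8

Enumerating: (w1,w5), (w2,w5), (w3,w1), (w3,w2), (w3,w5), (w4,w1), (w4,w2), (w4,w5).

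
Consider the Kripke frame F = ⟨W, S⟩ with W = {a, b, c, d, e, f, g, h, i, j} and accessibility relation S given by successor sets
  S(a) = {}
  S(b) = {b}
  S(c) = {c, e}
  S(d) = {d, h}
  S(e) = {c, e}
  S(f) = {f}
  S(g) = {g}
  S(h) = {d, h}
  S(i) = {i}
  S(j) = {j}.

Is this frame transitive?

Transitive: yes — every two-step S-path is closed by a direct edge.

Yes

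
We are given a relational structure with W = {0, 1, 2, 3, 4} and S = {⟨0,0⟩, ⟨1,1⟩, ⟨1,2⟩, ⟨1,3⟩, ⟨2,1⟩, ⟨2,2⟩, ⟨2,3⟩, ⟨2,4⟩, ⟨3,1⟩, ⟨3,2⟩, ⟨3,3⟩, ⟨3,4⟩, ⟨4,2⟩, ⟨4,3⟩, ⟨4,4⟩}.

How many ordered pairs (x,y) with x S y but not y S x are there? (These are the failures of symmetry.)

S is symmetric; there are no such tuples.

0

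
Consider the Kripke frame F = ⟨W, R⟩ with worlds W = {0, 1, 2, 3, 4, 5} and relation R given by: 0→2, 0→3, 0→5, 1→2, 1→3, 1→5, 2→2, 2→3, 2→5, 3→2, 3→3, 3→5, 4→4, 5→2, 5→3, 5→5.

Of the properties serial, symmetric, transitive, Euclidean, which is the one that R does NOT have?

symmetric

Serial: yes — every world has a successor (e.g. 0 R 2).
Symmetric: no — 0 R 2 but not 2 R 0.
Transitive: yes — every two-step R-path is closed by a direct edge.
Euclidean: yes — any two successors of a common world are R-related.
Only symmetric fails.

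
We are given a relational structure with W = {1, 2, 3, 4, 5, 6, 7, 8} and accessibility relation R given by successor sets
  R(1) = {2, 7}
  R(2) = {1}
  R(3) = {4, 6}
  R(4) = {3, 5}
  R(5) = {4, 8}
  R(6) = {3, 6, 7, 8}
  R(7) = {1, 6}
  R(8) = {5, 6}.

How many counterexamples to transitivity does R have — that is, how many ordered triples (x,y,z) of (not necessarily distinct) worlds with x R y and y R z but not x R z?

Enumerating: (1,2,1), (1,7,1), (1,7,6), (2,1,2), (2,1,7), (3,4,3), (3,4,5), (3,6,3), (3,6,7), (3,6,8), (4,3,4), (4,3,6), … and 19 more.
Total: 31.

31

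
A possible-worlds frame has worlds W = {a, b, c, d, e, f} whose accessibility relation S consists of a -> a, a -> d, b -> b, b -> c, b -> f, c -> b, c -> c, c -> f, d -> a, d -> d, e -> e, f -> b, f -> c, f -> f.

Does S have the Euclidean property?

Yes

Euclidean: yes — any two successors of a common world are S-related.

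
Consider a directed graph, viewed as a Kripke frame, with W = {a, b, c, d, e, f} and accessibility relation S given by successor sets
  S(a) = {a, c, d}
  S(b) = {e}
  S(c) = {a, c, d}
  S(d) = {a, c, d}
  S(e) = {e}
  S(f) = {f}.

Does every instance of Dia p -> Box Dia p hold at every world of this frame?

Yes

By correspondence theory, 5 is valid on a frame iff S is Euclidean.
Euclidean: yes — any two successors of a common world are S-related.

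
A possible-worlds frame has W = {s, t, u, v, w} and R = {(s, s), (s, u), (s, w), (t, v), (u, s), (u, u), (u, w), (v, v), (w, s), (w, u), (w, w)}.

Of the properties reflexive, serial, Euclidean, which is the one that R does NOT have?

Reflexive: no — t is not related to itself.
Serial: yes — every world has a successor (e.g. s R s).
Euclidean: yes — any two successors of a common world are R-related.
Only reflexive fails.

reflexive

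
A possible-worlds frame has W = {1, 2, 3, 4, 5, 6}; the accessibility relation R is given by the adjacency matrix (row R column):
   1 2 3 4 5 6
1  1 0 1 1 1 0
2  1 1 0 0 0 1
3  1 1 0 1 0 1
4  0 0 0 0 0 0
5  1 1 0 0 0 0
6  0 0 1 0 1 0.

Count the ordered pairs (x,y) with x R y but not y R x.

7

Enumerating: (1,4), (2,1), (2,6), (3,2), (3,4), (5,2), (6,5).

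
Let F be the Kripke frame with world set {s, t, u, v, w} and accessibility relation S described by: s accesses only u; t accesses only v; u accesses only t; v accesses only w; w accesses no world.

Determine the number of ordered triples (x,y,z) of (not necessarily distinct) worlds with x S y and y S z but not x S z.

Enumerating: (s,u,t), (t,v,w), (u,t,v).

3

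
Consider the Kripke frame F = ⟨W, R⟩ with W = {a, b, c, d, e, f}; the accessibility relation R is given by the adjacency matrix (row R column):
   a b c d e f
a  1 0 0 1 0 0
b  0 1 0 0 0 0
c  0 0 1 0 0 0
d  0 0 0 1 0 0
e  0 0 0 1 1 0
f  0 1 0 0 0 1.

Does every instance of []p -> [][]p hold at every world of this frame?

Yes

The schema 4 characterises exactly the transitive frames.
Transitive: yes — every two-step R-path is closed by a direct edge.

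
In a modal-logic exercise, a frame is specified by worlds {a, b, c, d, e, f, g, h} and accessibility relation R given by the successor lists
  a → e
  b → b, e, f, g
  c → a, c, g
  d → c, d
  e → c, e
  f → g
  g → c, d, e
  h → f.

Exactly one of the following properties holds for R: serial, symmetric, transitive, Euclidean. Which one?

Serial: yes — every world has a successor (e.g. a R e).
Symmetric: no — a R e but not e R a.
Transitive: no — a R e and e R c, but not a R c.
Euclidean: no — b R e and b R f, but not e R f.
Only serial holds.

serial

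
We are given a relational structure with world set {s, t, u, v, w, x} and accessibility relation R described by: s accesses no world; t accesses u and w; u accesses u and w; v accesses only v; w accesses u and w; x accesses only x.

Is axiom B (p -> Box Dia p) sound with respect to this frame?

The schema B characterises exactly the symmetric frames.
Symmetric: no — t R u but not u R t.

No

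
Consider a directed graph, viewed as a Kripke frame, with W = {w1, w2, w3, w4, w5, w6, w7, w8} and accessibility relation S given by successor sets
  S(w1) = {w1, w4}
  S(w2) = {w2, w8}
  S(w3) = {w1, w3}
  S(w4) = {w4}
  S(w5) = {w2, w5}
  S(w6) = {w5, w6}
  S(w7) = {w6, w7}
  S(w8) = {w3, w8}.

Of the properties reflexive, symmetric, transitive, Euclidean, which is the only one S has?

reflexive

Reflexive: yes — every world is S-related to itself.
Symmetric: no — w1 S w4 but not w4 S w1.
Transitive: no — w2 S w8 and w8 S w3, but not w2 S w3.
Euclidean: no — w1 S w4 and w1 S w1, but not w4 S w1.
Only reflexive holds.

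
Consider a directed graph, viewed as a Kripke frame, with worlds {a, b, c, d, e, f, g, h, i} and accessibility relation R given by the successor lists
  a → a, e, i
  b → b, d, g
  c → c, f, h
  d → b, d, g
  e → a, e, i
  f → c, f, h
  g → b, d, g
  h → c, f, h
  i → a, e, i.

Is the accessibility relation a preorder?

Yes

Reflexive: yes — every world is R-related to itself.
Transitive: yes — every two-step R-path is closed by a direct edge.
So R is a preorder.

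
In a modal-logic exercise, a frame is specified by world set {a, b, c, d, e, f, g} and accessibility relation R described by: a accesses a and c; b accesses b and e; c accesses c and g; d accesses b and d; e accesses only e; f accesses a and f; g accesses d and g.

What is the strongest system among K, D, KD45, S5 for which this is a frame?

D

Serial (axiom D): yes — every world has a successor (e.g. a R a).
Euclidean (axiom 5): no — a R c and a R a, but not c R a.
Transitive (axiom 4): no — a R c and c R g, but not a R g.
Reflexive (axiom T): yes — every world is R-related to itself.
So F validates K, D; KD45 would additionally require R to be Euclidean and transitive. The strongest is D.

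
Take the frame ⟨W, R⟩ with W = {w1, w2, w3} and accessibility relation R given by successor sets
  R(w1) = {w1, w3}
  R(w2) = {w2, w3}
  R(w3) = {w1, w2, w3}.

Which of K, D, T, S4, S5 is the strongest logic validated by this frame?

Serial (axiom D): yes — every world has a successor (e.g. w1 R w1).
Reflexive (axiom T): yes — every world is R-related to itself.
Transitive (axiom 4): no — w1 R w3 and w3 R w2, but not w1 R w2.
Euclidean (axiom 5): no — w3 R w1 and w3 R w2, but not w1 R w2.
So F validates K, D, T; S4 would additionally require R to be transitive. The strongest is T.

T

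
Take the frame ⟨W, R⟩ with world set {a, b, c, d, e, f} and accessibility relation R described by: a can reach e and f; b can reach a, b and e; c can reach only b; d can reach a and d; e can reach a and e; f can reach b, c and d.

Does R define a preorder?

No

Reflexive: no — a is not related to itself.
Transitive: no — a R f and f R b, but not a R b.
So R is not a preorder.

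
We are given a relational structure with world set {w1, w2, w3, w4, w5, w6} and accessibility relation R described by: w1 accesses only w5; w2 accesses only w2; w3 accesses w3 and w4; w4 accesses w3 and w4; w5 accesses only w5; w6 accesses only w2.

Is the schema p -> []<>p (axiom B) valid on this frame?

No

The schema B characterises exactly the symmetric frames.
Symmetric: no — w1 R w5 but not w5 R w1.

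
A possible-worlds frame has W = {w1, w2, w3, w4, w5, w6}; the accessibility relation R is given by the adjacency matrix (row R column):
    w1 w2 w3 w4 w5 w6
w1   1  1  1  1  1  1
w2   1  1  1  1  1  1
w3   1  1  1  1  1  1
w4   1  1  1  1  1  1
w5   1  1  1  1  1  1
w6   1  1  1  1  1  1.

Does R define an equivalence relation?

Reflexive: yes — every world is R-related to itself.
Symmetric: yes — every pair in R has its reverse in R.
Transitive: yes — every two-step R-path is closed by a direct edge.
So R is an equivalence relation.

Yes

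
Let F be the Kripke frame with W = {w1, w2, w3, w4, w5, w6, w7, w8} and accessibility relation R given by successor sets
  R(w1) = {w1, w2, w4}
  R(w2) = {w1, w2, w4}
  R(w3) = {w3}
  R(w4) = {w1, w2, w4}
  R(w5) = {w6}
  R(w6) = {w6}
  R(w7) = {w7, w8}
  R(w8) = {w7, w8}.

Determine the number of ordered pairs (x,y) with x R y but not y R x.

Enumerating: (w5,w6).

1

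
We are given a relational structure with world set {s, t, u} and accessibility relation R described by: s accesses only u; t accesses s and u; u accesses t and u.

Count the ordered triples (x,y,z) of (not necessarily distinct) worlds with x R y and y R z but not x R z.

Enumerating: (s,u,t), (t,u,t), (u,t,s).

3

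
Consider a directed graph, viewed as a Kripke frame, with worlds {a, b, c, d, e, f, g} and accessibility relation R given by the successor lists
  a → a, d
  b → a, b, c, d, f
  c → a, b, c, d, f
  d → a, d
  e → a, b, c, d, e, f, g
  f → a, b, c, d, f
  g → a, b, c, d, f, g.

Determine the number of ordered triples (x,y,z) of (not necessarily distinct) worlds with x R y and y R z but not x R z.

R is transitive; there are no such tuples.

0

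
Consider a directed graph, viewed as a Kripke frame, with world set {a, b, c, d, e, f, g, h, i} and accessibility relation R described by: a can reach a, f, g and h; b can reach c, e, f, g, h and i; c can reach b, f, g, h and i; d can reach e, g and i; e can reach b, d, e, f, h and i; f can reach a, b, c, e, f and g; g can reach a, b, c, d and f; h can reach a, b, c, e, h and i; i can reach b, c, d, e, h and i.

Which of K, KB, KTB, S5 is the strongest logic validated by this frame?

KB

Symmetric (axiom B): yes — every pair in R has its reverse in R.
Reflexive (axiom T): no — b is not related to itself.
Euclidean (axiom 5): no — a R f and a R h, but not f R h.
So F validates K, KB; KTB would additionally require R to be reflexive. The strongest is KB.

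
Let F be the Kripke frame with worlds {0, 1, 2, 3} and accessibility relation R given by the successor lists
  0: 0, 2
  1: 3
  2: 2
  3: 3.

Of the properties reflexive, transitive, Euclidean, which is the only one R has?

Reflexive: no — 1 is not related to itself.
Transitive: yes — every two-step R-path is closed by a direct edge.
Euclidean: no — 0 R 2 and 0 R 0, but not 2 R 0.
Only transitive holds.

transitive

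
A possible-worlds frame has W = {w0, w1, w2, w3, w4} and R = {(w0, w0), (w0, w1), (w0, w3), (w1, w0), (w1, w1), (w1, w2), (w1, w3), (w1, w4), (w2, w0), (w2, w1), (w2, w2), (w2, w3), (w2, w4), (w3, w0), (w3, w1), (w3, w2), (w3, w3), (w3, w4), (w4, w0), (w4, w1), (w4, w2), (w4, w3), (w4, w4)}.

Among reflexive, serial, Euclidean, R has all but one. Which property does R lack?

Reflexive: yes — every world is R-related to itself.
Serial: yes — every world has a successor (e.g. w0 R w0).
Euclidean: no — w1 R w0 and w1 R w2, but not w0 R w2.
Only Euclidean fails.

Euclidean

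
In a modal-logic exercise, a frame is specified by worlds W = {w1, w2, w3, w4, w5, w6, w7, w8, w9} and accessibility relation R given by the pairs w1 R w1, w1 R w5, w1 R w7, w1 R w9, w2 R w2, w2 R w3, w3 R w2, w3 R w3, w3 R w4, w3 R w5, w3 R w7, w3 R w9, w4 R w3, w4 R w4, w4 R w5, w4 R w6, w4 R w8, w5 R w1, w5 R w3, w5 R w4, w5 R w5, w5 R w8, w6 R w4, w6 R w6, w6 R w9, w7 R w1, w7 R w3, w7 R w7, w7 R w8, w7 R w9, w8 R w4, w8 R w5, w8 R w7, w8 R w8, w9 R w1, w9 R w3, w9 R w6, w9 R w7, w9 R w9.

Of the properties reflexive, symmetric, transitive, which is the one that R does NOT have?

transitive

Reflexive: yes — every world is R-related to itself.
Symmetric: yes — every pair in R has its reverse in R.
Transitive: no — w1 R w5 and w5 R w3, but not w1 R w3.
Only transitive fails.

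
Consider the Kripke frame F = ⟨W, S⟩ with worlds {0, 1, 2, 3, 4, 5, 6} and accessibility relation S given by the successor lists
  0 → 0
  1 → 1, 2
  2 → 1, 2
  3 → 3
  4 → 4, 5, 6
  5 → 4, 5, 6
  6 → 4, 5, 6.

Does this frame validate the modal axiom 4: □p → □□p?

The schema 4 characterises exactly the transitive frames.
Transitive: yes — every two-step S-path is closed by a direct edge.

Yes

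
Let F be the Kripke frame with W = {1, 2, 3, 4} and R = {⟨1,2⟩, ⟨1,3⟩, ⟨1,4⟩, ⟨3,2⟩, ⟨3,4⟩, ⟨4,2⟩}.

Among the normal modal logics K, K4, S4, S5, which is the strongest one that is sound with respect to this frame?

Transitive (axiom 4): yes — every two-step R-path is closed by a direct edge.
Reflexive (axiom T): no — 1 is not related to itself.
Euclidean (axiom 5): no — 1 R 2 and 1 R 3, but not 2 R 3.
So F validates K, K4; S4 would additionally require R to be reflexive. The strongest is K4.

K4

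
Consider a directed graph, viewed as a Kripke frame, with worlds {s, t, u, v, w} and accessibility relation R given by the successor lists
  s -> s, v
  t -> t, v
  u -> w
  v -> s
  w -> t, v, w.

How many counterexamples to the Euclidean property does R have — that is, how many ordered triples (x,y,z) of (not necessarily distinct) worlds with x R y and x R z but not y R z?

Enumerating: (s,v,v), (t,v,t), (t,v,v), (w,t,w), (w,v,t), (w,v,v), (w,v,w).

7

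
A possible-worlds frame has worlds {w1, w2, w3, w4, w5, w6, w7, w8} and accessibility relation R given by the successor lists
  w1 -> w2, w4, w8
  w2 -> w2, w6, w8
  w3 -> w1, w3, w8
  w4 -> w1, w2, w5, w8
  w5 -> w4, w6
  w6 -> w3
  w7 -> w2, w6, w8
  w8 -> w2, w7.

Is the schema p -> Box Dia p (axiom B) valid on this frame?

No

The schema B characterises exactly the symmetric frames.
Symmetric: no — w1 R w2 but not w2 R w1.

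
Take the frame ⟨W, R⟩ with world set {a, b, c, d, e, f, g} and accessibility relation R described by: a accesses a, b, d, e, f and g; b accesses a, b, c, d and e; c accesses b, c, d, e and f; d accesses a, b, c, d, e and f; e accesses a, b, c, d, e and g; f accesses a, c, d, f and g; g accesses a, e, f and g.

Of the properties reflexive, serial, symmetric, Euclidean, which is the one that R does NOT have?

Reflexive: yes — every world is R-related to itself.
Serial: yes — every world has a successor (e.g. a R a).
Symmetric: yes — every pair in R has its reverse in R.
Euclidean: no — a R b and a R f, but not b R f.
Only Euclidean fails.

Euclidean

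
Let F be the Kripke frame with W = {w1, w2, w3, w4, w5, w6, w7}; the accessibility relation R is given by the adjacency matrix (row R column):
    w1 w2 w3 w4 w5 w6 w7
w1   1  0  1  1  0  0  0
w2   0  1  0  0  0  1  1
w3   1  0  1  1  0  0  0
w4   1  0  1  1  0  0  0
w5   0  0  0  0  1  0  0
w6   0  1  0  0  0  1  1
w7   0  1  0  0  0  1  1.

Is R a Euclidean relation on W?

Euclidean: yes — any two successors of a common world are R-related.

Yes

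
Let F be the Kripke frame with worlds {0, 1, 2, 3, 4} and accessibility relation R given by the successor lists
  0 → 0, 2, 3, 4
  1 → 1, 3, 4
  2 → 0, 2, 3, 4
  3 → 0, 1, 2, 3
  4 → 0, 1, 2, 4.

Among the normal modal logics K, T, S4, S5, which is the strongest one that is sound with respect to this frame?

T

Reflexive (axiom T): yes — every world is R-related to itself.
Transitive (axiom 4): no — 0 R 3 and 3 R 1, but not 0 R 1.
Euclidean (axiom 5): no — 0 R 3 and 0 R 4, but not 3 R 4.
So F validates K, T; S4 would additionally require R to be transitive. The strongest is T.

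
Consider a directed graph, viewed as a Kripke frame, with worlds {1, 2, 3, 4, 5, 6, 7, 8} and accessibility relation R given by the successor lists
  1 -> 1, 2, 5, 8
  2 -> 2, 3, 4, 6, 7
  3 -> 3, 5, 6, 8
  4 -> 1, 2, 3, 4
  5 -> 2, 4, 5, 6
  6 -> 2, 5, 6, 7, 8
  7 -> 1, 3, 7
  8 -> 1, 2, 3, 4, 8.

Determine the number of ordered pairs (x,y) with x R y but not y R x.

Enumerating: (1,2), (1,5), (2,3), (2,7), (3,5), (3,6), (4,1), (4,3), (5,2), (5,4), (6,7), (6,8), (7,1), (7,3), (8,2), (8,4).

16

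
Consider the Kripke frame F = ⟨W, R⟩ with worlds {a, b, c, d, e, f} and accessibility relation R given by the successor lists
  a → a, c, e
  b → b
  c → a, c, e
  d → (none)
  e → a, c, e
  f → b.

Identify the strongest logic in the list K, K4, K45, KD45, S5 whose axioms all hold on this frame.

K45

Transitive (axiom 4): yes — every two-step R-path is closed by a direct edge.
Euclidean (axiom 5): yes — any two successors of a common world are R-related.
Serial (axiom D): no — d has no R-successor.
Reflexive (axiom T): no — d is not related to itself.
So F validates K, K4, K45; KD45 would additionally require R to be serial. The strongest is K45.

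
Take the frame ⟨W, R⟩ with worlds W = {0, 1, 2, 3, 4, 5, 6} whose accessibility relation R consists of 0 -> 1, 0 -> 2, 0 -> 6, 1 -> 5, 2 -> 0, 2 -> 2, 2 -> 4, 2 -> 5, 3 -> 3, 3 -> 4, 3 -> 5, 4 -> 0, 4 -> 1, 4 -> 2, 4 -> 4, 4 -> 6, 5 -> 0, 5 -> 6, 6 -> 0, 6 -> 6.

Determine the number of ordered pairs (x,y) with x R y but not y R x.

Enumerating: (0,1), (1,5), (2,5), (3,4), (3,5), (4,0), (4,1), (4,6), (5,0), (5,6).

10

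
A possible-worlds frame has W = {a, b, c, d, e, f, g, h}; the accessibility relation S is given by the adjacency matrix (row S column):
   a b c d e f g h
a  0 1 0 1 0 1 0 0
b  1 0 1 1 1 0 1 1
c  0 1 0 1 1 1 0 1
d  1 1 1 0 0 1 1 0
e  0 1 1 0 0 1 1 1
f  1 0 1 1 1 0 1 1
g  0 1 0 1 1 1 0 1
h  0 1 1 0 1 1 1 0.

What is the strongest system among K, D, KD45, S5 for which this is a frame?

Serial (axiom D): yes — every world has a successor (e.g. a S b).
Euclidean (axiom 5): no — a S b and a S f, but not b S f.
Transitive (axiom 4): no — a S b and b S c, but not a S c.
Reflexive (axiom T): no — a is not related to itself.
So F validates K, D; KD45 would additionally require S to be Euclidean and transitive. The strongest is D.

D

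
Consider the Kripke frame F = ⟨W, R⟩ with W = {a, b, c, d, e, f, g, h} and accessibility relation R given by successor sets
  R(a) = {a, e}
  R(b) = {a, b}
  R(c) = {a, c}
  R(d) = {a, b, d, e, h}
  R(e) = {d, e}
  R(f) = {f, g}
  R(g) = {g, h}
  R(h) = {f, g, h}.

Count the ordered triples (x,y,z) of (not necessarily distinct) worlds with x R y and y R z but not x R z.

10

Enumerating: (a,e,d), (b,a,e), (c,a,e), (d,h,f), (d,h,g), (e,d,a), (e,d,b), (e,d,h), (f,g,h), (g,h,f).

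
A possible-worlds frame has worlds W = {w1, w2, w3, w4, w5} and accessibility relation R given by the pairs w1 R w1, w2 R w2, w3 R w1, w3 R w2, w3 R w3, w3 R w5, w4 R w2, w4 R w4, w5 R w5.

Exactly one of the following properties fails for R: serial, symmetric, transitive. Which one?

symmetric

Serial: yes — every world has a successor (e.g. w1 R w1).
Symmetric: no — w3 R w1 but not w1 R w3.
Transitive: yes — every two-step R-path is closed by a direct edge.
Only symmetric fails.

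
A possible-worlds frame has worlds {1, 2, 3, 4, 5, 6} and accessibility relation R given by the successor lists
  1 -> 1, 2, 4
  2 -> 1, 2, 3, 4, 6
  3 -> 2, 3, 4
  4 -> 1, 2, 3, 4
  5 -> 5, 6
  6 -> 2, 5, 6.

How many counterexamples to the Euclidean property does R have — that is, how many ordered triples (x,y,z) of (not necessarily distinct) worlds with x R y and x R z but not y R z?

12

Enumerating: (2,1,3), (2,1,6), (2,3,1), (2,3,6), (2,4,6), (2,6,1), (2,6,3), (2,6,4), (4,1,3), (4,3,1), (6,2,5), (6,5,2).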